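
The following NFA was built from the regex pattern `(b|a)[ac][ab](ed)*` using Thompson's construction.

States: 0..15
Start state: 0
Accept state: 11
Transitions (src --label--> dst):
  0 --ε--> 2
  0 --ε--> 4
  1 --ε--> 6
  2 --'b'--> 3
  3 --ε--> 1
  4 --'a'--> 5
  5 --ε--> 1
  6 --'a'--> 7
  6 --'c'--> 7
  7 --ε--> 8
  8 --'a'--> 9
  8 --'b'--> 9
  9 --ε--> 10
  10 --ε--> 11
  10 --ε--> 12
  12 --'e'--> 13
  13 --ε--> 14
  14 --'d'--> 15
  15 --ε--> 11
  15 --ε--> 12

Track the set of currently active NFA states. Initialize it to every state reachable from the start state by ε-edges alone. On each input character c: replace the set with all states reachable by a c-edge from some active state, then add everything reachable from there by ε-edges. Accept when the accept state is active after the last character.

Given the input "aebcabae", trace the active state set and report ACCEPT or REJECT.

Answer: REJECT

Steps:
initial (ε-close {0}): {0,2,4}
'a' @ 1: {1,5,6}
'e' @ 2: {}  — no active states
rest 'bcabae' ignored (set empty)
end set {} — state 11 not in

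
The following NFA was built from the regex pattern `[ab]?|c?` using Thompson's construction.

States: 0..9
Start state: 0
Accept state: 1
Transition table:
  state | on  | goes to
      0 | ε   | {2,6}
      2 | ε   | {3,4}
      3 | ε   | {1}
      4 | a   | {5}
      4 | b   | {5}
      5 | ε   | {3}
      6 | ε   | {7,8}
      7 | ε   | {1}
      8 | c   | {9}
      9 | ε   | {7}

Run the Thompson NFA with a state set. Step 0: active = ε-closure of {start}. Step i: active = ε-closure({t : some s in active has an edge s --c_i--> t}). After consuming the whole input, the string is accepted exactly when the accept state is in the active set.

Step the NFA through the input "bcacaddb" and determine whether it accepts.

Answer: REJECT

Trace:
initial (ε-close {0}): {0,1,2,3,4,6,7,8}
'b' @ 1: {1,3,5}  (accept∈set)
'c' @ 2: {}  — dead — no transitions
rest 'acaddb' ignored (set empty)
end set {} — state 1 not in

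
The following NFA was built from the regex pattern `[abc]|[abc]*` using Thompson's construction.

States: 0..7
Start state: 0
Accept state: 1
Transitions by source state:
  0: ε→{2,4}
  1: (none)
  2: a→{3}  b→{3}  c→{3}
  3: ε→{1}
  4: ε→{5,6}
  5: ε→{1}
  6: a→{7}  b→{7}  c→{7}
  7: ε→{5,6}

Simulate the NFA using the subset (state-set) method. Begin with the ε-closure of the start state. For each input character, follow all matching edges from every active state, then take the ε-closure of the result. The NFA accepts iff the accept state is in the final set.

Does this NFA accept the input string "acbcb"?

start: ε-closure({0}) = {0,1,2,4,5,6}
'a' @ 1: {1,3,5,6,7}  ✓accept
'c' @ 2: {1,5,6,7}  ✓accept
'b' @ 3: {1,5,6,7}  ✓accept
'c' @ 4: {1,5,6,7}  ✓accept
'b' @ 5: {1,5,6,7}  ✓accept
after full input: {1,5,6,7}  (accept=1 in)

Answer: ACCEPT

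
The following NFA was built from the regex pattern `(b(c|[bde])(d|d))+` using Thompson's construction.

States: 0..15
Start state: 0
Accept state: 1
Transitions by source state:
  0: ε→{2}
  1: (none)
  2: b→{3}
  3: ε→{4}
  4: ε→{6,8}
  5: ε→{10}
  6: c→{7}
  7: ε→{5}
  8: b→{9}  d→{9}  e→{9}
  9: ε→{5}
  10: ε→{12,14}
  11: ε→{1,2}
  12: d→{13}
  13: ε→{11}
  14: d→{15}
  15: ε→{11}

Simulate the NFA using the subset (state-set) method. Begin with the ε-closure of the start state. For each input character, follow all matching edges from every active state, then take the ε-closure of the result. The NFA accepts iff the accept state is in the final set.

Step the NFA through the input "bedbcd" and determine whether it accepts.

Answer: ACCEPT

Steps:
start: ε-closure({0}) = {0,2}
'b' @ 1: {3,4,6,8}
'e' @ 2: {5,9,10,12,14}
'd' @ 3: {1,2,11,13,15}  [accepting]
'b' @ 4: {3,4,6,8}
'c' @ 5: {5,7,10,12,14}
'd' @ 6: {1,2,11,13,15}  [accepting]
after full input: {1,2,11,13,15}  (accept=1 in)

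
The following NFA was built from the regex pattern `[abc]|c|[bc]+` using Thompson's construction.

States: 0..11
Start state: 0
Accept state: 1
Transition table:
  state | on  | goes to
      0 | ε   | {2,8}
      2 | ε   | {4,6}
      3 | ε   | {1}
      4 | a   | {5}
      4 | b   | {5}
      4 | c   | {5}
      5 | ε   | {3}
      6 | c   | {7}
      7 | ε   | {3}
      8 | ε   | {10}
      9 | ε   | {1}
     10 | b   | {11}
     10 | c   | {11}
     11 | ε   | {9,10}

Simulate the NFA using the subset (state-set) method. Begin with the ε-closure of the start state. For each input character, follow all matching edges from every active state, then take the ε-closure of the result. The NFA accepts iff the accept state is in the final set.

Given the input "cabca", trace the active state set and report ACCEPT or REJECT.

Answer: REJECT

Trace:
initial (ε-close {0}): {0,2,4,6,8,10}
'c' @ 1: {1,3,5,7,9,10,11}  (accept∈set)
'a' @ 2: {}  — dead — no transitions
rest 'bca' ignored (set empty)
after full input: {}  (accept=1 not in)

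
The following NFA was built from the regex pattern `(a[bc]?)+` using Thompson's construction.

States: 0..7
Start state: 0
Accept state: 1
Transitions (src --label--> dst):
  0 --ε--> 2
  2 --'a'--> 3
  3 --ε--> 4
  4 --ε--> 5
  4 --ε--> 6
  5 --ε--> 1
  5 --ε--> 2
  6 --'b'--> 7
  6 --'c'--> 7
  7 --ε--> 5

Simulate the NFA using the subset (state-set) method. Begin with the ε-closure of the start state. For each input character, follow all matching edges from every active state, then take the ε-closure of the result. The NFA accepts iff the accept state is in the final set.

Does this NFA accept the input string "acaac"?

Answer: ACCEPT

Steps:
S₀ = ε-closure({0}) = {0,2}
'a' @ 1: {1,2,3,4,5,6}  ✓accept
'c' @ 2: {1,2,5,7}  ✓accept
'a' @ 3: {1,2,3,4,5,6}  ✓accept
'a' @ 4: {1,2,3,4,5,6}  ✓accept
'c' @ 5: {1,2,5,7}  ✓accept
final: {1,2,5,7}; accept 1 in set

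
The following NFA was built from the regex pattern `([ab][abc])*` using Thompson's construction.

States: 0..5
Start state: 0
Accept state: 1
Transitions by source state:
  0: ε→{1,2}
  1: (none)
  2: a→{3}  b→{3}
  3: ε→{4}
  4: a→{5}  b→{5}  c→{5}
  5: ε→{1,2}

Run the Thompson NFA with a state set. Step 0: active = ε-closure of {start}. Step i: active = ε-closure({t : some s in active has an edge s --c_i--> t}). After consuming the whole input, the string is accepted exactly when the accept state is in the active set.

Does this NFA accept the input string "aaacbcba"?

start: ε-closure({0}) = {0,1,2}
'a' @ 1: {3,4}
'a' @ 2: {1,2,5}  ✓accept
'a' @ 3: {3,4}
'c' @ 4: {1,2,5}  ✓accept
'b' @ 5: {3,4}
'c' @ 6: {1,2,5}  ✓accept
'b' @ 7: {3,4}
'a' @ 8: {1,2,5}  ✓accept
after full input: {1,2,5}  (accept=1 in)

Answer: ACCEPT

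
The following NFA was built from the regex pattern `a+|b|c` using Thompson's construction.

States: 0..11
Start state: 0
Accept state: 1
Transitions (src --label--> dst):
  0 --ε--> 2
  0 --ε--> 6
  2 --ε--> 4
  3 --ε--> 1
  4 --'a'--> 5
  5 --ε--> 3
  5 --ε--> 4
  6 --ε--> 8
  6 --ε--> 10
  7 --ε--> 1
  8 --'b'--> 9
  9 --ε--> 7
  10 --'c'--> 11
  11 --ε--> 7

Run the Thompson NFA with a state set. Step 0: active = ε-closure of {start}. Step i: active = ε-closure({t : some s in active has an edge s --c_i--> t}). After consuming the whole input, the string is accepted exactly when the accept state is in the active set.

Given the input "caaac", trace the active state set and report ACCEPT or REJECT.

Answer: REJECT

Trace:
initial (ε-close {0}): {0,2,4,6,8,10}
'c' @ 1: {1,7,11}  [accepting]
'a' @ 2: {}  — no active states
rest 'aac' ignored (set empty)
final: {}; accept 1 not in set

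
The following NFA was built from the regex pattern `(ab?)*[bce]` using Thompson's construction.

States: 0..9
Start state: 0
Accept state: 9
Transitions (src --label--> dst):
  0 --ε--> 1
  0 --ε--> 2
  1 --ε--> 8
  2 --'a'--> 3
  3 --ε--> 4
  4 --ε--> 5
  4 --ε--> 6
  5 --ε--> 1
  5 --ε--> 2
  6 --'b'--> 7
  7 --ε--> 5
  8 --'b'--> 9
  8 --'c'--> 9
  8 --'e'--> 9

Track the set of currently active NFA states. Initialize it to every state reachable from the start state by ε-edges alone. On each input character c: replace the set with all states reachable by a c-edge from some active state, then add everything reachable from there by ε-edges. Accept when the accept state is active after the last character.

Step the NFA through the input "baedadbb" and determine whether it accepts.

initial (ε-close {0}): {0,1,2,8}
'b' @ 1: {9}  ✓accept
'a' @ 2: {}  — dead — no transitions
rest 'edadbb' ignored (set empty)
end set {} — state 9 not in

Answer: REJECT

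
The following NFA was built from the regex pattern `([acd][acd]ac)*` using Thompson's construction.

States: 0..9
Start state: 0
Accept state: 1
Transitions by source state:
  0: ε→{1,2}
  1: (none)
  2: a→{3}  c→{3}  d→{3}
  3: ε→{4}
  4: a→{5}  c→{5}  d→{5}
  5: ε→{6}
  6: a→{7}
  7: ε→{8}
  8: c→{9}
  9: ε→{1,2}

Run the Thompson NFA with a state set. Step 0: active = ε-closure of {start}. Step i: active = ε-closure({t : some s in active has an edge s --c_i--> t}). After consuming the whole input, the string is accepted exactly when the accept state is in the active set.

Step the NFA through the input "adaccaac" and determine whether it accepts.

Answer: ACCEPT

Derivation:
S₀ = ε-closure({0}) = {0,1,2}
'a' @ 1: {3,4}
'd' @ 2: {5,6}
'a' @ 3: {7,8}
'c' @ 4: {1,2,9}  (accept∈set)
'c' @ 5: {3,4}
'a' @ 6: {5,6}
'a' @ 7: {7,8}
'c' @ 8: {1,2,9}  (accept∈set)
after full input: {1,2,9}  (accept=1 in)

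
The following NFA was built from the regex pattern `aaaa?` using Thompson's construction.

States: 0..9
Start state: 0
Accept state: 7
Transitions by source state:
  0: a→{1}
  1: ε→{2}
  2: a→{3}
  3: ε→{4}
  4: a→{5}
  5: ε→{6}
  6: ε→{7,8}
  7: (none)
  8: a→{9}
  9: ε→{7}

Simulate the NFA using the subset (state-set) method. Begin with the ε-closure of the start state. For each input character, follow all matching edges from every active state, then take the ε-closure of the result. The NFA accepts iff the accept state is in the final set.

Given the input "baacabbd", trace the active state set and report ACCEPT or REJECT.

S₀ = ε-closure({0}) = {0}
'b' @ 1: {}  — no active states
rest 'aacabbd' ignored (set empty)
end set {} — state 7 not in

Answer: REJECT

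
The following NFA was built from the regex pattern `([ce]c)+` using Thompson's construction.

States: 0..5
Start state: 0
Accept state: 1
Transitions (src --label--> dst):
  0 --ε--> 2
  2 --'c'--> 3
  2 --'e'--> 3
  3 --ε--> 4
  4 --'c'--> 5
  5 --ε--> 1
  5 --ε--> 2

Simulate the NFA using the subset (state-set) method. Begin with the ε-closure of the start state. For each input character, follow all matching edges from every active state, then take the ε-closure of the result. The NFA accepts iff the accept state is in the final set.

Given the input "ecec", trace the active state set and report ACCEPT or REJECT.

Answer: ACCEPT

Derivation:
initial (ε-close {0}): {0,2}
'e' @ 1: {3,4}
'c' @ 2: {1,2,5}  [accepting]
'e' @ 3: {3,4}
'c' @ 4: {1,2,5}  [accepting]
end set {1,2,5} — state 1 in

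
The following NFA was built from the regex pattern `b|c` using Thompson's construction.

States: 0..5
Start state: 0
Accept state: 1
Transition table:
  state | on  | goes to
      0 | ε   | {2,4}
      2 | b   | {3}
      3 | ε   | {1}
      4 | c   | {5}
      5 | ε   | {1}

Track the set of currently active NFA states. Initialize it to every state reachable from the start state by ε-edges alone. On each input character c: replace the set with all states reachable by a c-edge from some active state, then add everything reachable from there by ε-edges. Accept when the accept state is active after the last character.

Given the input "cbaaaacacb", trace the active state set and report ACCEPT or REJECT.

Answer: REJECT

Trace:
S₀ = ε-closure({0}) = {0,2,4}
'c' @ 1: {1,5}  (accept∈set)
'b' @ 2: {}  — state set empty
rest 'aaaacacb' ignored (set empty)
after full input: {}  (accept=1 not in)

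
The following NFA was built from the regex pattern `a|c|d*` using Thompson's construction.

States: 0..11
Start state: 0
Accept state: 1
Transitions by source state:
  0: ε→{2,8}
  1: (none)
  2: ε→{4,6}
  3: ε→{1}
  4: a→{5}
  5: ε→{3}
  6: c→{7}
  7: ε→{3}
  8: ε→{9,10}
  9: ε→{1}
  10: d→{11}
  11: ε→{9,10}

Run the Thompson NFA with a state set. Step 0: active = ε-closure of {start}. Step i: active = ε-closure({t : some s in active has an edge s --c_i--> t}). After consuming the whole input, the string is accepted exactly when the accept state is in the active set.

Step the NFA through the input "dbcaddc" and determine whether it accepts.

start: ε-closure({0}) = {0,1,2,4,6,8,9,10}
'd' @ 1: {1,9,10,11}  (accept∈set)
'b' @ 2: {}  — dead — no transitions
rest 'caddc' ignored (set empty)
end set {} — state 1 not in

Answer: REJECT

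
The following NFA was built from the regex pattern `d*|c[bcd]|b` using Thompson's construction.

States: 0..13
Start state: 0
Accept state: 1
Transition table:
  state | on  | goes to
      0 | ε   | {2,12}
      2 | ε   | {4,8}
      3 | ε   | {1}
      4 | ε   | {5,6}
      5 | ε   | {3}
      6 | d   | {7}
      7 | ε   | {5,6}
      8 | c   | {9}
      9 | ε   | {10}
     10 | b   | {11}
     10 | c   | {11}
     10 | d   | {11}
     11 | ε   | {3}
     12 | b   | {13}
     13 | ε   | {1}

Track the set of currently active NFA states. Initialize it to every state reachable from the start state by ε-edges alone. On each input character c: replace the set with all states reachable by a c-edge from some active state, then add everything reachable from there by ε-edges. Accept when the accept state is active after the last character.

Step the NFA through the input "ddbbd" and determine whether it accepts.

start: ε-closure({0}) = {0,1,2,3,4,5,6,8,12}
'd' @ 1: {1,3,5,6,7}  (accept∈set)
'd' @ 2: {1,3,5,6,7}  (accept∈set)
'b' @ 3: {}  — dead — no transitions
rest 'bd' ignored (set empty)
end set {} — state 1 not in

Answer: REJECT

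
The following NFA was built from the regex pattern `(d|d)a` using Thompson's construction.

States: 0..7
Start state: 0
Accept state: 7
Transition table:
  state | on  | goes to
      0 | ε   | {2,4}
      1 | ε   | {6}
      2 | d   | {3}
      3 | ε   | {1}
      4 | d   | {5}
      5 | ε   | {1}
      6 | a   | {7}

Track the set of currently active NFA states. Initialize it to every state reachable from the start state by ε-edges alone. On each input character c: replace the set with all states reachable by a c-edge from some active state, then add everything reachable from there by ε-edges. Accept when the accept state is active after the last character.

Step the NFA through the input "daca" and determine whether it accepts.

S₀ = ε-closure({0}) = {0,2,4}
'd' @ 1: {1,3,5,6}
'a' @ 2: {7}  ✓accept
'c' @ 3: {}  — state set empty
rest 'a' ignored (set empty)
after full input: {}  (accept=7 not in)

Answer: REJECT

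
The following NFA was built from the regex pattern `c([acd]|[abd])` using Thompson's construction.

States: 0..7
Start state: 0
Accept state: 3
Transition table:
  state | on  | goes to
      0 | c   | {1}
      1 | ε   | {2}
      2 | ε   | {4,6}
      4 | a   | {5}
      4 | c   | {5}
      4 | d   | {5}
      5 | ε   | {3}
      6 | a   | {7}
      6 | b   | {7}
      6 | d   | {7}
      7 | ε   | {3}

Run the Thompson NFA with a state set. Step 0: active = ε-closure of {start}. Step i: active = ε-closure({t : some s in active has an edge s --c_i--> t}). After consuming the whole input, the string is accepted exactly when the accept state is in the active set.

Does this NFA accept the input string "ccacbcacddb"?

Answer: REJECT

Trace:
S₀ = ε-closure({0}) = {0}
'c' @ 1: {1,2,4,6}
'c' @ 2: {3,5}  (accept∈set)
'a' @ 3: {}  — no active states
rest 'cbcacddb' ignored (set empty)
after full input: {}  (accept=3 not in)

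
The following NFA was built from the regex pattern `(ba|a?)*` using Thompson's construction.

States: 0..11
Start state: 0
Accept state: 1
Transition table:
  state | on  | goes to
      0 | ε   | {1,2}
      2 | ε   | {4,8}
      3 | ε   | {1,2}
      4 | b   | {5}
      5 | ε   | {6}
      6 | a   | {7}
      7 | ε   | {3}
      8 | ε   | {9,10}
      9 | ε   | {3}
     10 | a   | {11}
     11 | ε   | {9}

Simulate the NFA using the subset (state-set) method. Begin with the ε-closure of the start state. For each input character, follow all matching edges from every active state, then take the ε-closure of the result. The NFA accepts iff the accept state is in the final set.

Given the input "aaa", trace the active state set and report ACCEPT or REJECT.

start: ε-closure({0}) = {0,1,2,3,4,8,9,10}
'a' @ 1: {1,2,3,4,8,9,10,11}  ✓accept
'a' @ 2: {1,2,3,4,8,9,10,11}  ✓accept
'a' @ 3: {1,2,3,4,8,9,10,11}  ✓accept
end set {1,2,3,4,8,9,10,11} — state 1 in

Answer: ACCEPT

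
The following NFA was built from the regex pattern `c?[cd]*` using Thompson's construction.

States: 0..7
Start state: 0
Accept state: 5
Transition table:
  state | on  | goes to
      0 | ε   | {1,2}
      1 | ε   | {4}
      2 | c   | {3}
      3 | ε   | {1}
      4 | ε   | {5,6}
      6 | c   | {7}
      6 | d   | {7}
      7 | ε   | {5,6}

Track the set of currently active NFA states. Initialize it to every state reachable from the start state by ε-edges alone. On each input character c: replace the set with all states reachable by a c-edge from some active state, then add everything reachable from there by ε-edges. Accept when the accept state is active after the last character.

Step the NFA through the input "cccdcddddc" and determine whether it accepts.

Answer: ACCEPT

Derivation:
start: ε-closure({0}) = {0,1,2,4,5,6}
'c' @ 1: {1,3,4,5,6,7}  ✓accept
'c' @ 2: {5,6,7}  ✓accept
'c' @ 3: {5,6,7}  ✓accept
'd' @ 4: {5,6,7}  ✓accept
'c' @ 5: {5,6,7}  ✓accept
'd' @ 6: {5,6,7}  ✓accept
'd' @ 7: {5,6,7}  ✓accept
'd' @ 8: {5,6,7}  ✓accept
'd' @ 9: {5,6,7}  ✓accept
'c' @ 10: {5,6,7}  ✓accept
end set {5,6,7} — state 5 in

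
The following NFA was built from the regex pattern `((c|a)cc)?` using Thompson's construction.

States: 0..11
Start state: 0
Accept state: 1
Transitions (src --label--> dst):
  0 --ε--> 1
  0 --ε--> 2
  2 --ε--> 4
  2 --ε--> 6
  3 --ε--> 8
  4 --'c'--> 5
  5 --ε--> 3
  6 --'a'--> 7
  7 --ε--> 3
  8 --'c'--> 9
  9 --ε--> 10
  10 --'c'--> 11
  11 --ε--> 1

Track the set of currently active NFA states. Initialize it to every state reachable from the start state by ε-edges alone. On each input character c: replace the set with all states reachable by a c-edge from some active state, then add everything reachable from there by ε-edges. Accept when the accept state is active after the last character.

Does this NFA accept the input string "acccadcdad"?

Answer: REJECT

Steps:
S₀ = ε-closure({0}) = {0,1,2,4,6}
'a' @ 1: {3,7,8}
'c' @ 2: {9,10}
'c' @ 3: {1,11}  (accept∈set)
'c' @ 4: {}  — dead — no transitions
rest 'adcdad' ignored (set empty)
after full input: {}  (accept=1 not in)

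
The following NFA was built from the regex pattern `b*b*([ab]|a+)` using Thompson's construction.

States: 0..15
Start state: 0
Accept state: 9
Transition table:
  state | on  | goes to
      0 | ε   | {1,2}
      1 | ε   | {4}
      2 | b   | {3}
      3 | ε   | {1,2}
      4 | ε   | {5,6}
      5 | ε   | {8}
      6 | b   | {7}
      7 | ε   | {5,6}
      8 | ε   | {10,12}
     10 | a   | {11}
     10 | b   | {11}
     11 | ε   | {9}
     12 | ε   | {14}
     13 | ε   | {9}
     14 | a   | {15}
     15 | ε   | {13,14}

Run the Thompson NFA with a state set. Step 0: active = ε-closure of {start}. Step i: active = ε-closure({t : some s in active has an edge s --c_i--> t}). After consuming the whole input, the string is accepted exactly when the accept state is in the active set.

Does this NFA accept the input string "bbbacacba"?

initial (ε-close {0}): {0,1,2,4,5,6,8,10,12,14}
'b' @ 1: {1,2,3,4,5,6,7,8,9,10,11,12,14}  (accept∈set)
'b' @ 2: {1,2,3,4,5,6,7,8,9,10,11,12,14}  (accept∈set)
'b' @ 3: {1,2,3,4,5,6,7,8,9,10,11,12,14}  (accept∈set)
'a' @ 4: {9,11,13,14,15}  (accept∈set)
'c' @ 5: {}  — state set empty
rest 'acba' ignored (set empty)
after full input: {}  (accept=9 not in)

Answer: REJECT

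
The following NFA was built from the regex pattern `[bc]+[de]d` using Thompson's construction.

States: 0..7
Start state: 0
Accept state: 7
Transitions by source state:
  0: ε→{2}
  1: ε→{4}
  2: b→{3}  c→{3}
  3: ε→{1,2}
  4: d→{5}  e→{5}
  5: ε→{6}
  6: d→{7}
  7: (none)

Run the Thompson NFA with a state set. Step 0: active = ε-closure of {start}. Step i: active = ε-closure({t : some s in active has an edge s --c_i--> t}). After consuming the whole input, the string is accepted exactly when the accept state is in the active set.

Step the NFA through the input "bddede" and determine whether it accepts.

Answer: REJECT

Trace:
initial (ε-close {0}): {0,2}
'b' @ 1: {1,2,3,4}
'd' @ 2: {5,6}
'd' @ 3: {7}  ✓accept
'e' @ 4: {}  — dead — no transitions
rest 'de' ignored (set empty)
final: {}; accept 7 not in set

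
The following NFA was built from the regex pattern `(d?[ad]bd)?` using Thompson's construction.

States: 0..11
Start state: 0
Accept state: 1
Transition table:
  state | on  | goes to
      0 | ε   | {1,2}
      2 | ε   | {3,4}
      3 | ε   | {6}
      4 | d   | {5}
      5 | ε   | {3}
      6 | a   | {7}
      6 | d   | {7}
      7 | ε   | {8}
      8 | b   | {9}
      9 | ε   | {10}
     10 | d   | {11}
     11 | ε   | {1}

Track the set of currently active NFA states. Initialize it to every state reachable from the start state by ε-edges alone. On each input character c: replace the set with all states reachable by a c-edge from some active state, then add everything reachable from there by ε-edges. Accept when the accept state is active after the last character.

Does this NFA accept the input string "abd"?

start: ε-closure({0}) = {0,1,2,3,4,6}
'a' @ 1: {7,8}
'b' @ 2: {9,10}
'd' @ 3: {1,11}  ✓accept
end set {1,11} — state 1 in

Answer: ACCEPT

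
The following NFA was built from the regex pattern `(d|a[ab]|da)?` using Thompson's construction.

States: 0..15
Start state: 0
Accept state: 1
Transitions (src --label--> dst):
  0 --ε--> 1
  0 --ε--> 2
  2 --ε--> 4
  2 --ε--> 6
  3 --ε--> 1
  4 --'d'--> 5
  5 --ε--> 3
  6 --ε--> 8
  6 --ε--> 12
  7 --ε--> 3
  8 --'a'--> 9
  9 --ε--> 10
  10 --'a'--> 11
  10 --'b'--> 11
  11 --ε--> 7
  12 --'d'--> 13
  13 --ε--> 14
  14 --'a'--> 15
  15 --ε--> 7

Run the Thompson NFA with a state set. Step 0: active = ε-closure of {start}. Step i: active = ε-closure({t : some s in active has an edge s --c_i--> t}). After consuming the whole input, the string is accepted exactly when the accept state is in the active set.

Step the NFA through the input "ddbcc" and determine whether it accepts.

Answer: REJECT

Trace:
S₀ = ε-closure({0}) = {0,1,2,4,6,8,12}
'd' @ 1: {1,3,5,13,14}  [accepting]
'd' @ 2: {}  — dead — no transitions
rest 'bcc' ignored (set empty)
after full input: {}  (accept=1 not in)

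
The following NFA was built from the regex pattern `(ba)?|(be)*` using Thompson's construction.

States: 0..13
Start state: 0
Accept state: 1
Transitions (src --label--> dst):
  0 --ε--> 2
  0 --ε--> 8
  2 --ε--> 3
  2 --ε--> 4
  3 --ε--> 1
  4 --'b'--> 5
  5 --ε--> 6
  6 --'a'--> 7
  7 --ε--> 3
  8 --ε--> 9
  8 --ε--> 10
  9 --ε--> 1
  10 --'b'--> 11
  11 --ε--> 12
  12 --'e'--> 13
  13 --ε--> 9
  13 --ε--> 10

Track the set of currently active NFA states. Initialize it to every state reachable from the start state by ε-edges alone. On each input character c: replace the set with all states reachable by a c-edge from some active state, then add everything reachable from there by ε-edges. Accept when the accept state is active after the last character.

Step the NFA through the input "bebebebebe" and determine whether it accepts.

initial (ε-close {0}): {0,1,2,3,4,8,9,10}
'b' @ 1: {5,6,11,12}
'e' @ 2: {1,9,10,13}  [accepting]
'b' @ 3: {11,12}
'e' @ 4: {1,9,10,13}  [accepting]
'b' @ 5: {11,12}
'e' @ 6: {1,9,10,13}  [accepting]
'b' @ 7: {11,12}
'e' @ 8: {1,9,10,13}  [accepting]
'b' @ 9: {11,12}
'e' @ 10: {1,9,10,13}  [accepting]
after full input: {1,9,10,13}  (accept=1 in)

Answer: ACCEPT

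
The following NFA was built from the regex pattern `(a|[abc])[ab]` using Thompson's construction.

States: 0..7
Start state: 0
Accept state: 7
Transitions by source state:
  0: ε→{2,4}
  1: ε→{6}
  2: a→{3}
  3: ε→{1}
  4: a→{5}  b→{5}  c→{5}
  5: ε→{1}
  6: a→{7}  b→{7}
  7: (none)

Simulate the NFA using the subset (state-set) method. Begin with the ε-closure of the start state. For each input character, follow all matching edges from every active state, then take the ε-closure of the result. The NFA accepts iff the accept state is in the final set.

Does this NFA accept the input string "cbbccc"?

S₀ = ε-closure({0}) = {0,2,4}
'c' @ 1: {1,5,6}
'b' @ 2: {7}  [accepting]
'b' @ 3: {}  — no active states
rest 'ccc' ignored (set empty)
after full input: {}  (accept=7 not in)

Answer: REJECT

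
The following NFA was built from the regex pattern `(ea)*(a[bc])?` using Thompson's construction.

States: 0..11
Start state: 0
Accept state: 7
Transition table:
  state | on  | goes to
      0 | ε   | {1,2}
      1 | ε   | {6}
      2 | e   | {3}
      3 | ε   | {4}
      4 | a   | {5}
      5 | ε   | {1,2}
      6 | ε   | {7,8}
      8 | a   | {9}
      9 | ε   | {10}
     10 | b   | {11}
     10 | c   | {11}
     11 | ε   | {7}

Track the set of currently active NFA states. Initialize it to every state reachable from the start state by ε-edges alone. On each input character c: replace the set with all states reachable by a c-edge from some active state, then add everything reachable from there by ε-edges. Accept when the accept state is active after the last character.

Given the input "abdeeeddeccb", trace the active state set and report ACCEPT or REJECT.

start: ε-closure({0}) = {0,1,2,6,7,8}
'a' @ 1: {9,10}
'b' @ 2: {7,11}  [accepting]
'd' @ 3: {}  — dead — no transitions
rest 'eeeddeccb' ignored (set empty)
final: {}; accept 7 not in set

Answer: REJECT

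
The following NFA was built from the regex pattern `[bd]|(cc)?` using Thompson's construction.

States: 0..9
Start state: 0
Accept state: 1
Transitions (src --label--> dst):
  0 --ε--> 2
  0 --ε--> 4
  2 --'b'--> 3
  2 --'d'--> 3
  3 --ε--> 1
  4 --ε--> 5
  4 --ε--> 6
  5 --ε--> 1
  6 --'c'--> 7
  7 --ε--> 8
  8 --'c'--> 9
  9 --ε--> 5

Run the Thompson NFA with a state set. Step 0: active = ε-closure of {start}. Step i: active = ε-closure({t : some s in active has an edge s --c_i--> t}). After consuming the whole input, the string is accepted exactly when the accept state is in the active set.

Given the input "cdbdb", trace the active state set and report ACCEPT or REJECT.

Answer: REJECT

Trace:
S₀ = ε-closure({0}) = {0,1,2,4,5,6}
'c' @ 1: {7,8}
'd' @ 2: {}  — dead — no transitions
rest 'bdb' ignored (set empty)
after full input: {}  (accept=1 not in)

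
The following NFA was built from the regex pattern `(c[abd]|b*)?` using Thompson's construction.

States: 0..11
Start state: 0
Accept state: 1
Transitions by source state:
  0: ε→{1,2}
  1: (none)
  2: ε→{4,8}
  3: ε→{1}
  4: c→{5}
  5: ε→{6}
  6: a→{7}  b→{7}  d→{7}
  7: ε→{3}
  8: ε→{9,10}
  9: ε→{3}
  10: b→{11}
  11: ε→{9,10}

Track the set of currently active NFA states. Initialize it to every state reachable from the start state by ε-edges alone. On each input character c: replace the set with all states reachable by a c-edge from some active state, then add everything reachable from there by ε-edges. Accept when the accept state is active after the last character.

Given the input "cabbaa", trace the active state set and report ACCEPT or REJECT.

Answer: REJECT

Trace:
S₀ = ε-closure({0}) = {0,1,2,3,4,8,9,10}
'c' @ 1: {5,6}
'a' @ 2: {1,3,7}  [accepting]
'b' @ 3: {}  — state set empty
rest 'baa' ignored (set empty)
end set {} — state 1 not in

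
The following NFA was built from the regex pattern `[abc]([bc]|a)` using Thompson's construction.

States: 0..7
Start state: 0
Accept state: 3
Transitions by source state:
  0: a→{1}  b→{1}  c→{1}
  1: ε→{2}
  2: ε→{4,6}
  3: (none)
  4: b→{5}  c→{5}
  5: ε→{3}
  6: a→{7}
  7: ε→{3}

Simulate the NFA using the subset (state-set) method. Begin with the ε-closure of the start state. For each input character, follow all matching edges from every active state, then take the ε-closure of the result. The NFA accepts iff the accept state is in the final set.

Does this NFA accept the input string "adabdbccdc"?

S₀ = ε-closure({0}) = {0}
'a' @ 1: {1,2,4,6}
'd' @ 2: {}  — no active states
rest 'abdbccdc' ignored (set empty)
after full input: {}  (accept=3 not in)

Answer: REJECT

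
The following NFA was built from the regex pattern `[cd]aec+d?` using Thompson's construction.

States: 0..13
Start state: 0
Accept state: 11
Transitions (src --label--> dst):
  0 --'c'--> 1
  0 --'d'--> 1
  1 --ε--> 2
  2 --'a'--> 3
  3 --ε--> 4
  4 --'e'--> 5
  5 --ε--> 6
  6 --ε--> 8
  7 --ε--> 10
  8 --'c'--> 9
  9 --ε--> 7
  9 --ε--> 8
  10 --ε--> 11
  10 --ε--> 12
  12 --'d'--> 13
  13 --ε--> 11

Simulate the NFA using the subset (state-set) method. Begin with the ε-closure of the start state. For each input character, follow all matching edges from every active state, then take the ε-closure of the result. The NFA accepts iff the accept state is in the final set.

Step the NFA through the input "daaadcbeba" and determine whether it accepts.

Answer: REJECT

Trace:
S₀ = ε-closure({0}) = {0}
'd' @ 1: {1,2}
'a' @ 2: {3,4}
'a' @ 3: {}  — state set empty
rest 'adcbeba' ignored (set empty)
after full input: {}  (accept=11 not in)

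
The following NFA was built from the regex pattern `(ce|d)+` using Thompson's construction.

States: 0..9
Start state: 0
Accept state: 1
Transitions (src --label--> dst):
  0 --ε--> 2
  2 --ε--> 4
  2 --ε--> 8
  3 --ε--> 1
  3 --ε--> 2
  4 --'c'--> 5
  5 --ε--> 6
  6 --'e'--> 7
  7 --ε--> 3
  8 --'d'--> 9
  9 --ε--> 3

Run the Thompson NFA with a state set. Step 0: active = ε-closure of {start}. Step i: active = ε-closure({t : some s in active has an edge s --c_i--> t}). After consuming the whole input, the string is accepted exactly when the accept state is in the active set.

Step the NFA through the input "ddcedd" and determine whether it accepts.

S₀ = ε-closure({0}) = {0,2,4,8}
'd' @ 1: {1,2,3,4,8,9}  ✓accept
'd' @ 2: {1,2,3,4,8,9}  ✓accept
'c' @ 3: {5,6}
'e' @ 4: {1,2,3,4,7,8}  ✓accept
'd' @ 5: {1,2,3,4,8,9}  ✓accept
'd' @ 6: {1,2,3,4,8,9}  ✓accept
after full input: {1,2,3,4,8,9}  (accept=1 in)

Answer: ACCEPT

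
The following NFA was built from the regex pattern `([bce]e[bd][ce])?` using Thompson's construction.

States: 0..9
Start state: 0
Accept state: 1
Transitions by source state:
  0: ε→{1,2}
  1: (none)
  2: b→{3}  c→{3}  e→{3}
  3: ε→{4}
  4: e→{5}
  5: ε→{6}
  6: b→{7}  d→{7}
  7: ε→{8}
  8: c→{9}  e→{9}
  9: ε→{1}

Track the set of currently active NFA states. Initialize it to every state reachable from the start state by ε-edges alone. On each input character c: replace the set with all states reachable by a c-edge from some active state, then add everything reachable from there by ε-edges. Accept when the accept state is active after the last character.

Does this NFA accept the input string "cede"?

Answer: ACCEPT

Steps:
start: ε-closure({0}) = {0,1,2}
'c' @ 1: {3,4}
'e' @ 2: {5,6}
'd' @ 3: {7,8}
'e' @ 4: {1,9}  [accepting]
after full input: {1,9}  (accept=1 in)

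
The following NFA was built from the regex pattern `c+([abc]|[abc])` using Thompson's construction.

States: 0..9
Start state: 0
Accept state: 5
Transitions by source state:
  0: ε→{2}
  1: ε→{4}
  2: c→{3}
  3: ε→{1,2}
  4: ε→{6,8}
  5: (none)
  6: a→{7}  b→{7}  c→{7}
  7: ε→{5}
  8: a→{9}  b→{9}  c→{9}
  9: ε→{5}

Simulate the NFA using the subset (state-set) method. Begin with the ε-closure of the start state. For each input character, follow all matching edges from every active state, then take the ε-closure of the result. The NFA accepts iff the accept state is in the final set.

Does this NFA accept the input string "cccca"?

initial (ε-close {0}): {0,2}
'c' @ 1: {1,2,3,4,6,8}
'c' @ 2: {1,2,3,4,5,6,7,8,9}  (accept∈set)
'c' @ 3: {1,2,3,4,5,6,7,8,9}  (accept∈set)
'c' @ 4: {1,2,3,4,5,6,7,8,9}  (accept∈set)
'a' @ 5: {5,7,9}  (accept∈set)
end set {5,7,9} — state 5 in

Answer: ACCEPT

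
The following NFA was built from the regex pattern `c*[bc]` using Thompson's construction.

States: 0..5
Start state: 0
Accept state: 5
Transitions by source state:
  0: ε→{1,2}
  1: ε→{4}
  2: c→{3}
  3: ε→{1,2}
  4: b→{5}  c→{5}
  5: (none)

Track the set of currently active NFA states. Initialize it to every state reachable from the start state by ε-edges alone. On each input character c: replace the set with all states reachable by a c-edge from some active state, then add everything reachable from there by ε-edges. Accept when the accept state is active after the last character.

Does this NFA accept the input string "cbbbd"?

Answer: REJECT

Trace:
S₀ = ε-closure({0}) = {0,1,2,4}
'c' @ 1: {1,2,3,4,5}  ✓accept
'b' @ 2: {5}  ✓accept
'b' @ 3: {}  — dead — no transitions
rest 'bd' ignored (set empty)
after full input: {}  (accept=5 not in)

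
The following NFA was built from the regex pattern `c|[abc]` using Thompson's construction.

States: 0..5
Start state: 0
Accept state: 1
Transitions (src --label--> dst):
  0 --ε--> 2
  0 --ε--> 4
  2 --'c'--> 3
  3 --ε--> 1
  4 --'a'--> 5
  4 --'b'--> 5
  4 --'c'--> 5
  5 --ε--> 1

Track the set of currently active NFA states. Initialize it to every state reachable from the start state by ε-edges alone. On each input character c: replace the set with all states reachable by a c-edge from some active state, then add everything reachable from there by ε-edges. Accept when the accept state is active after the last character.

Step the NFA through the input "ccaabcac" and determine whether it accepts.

S₀ = ε-closure({0}) = {0,2,4}
'c' @ 1: {1,3,5}  [accepting]
'c' @ 2: {}  — no active states
rest 'aabcac' ignored (set empty)
end set {} — state 1 not in

Answer: REJECT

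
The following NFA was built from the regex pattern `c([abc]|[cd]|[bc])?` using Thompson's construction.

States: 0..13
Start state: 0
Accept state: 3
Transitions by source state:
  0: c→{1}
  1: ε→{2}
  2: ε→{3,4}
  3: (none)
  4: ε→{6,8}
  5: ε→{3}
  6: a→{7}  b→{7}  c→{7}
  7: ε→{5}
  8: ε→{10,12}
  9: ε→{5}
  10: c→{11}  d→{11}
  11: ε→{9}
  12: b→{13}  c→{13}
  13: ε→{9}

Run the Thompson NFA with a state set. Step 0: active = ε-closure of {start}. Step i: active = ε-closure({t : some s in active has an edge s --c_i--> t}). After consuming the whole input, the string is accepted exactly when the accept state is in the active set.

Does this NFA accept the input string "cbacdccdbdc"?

start: ε-closure({0}) = {0}
'c' @ 1: {1,2,3,4,6,8,10,12}  ✓accept
'b' @ 2: {3,5,7,9,13}  ✓accept
'a' @ 3: {}  — state set empty
rest 'cdccdbdc' ignored (set empty)
end set {} — state 3 not in

Answer: REJECT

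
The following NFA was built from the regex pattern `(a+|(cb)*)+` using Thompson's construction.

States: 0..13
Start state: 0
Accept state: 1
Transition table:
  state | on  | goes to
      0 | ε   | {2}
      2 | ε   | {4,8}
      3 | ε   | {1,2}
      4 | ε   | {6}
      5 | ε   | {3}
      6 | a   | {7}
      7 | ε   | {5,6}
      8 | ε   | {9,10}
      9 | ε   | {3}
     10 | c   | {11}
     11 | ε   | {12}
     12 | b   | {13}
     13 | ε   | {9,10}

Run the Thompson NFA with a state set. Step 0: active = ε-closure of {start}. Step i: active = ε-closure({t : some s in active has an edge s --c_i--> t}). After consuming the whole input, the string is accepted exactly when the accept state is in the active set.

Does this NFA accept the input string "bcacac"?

Answer: REJECT

Trace:
start: ε-closure({0}) = {0,1,2,3,4,6,8,9,10}
'b' @ 1: {}  — dead — no transitions
rest 'cacac' ignored (set empty)
final: {}; accept 1 not in set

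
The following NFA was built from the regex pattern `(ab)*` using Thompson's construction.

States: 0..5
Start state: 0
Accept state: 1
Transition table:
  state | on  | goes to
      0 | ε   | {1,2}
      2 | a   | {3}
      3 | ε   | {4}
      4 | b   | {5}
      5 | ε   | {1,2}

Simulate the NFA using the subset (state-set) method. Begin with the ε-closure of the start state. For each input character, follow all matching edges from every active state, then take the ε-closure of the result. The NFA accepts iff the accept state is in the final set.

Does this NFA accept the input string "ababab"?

initial (ε-close {0}): {0,1,2}
'a' @ 1: {3,4}
'b' @ 2: {1,2,5}  ✓accept
'a' @ 3: {3,4}
'b' @ 4: {1,2,5}  ✓accept
'a' @ 5: {3,4}
'b' @ 6: {1,2,5}  ✓accept
final: {1,2,5}; accept 1 in set

Answer: ACCEPT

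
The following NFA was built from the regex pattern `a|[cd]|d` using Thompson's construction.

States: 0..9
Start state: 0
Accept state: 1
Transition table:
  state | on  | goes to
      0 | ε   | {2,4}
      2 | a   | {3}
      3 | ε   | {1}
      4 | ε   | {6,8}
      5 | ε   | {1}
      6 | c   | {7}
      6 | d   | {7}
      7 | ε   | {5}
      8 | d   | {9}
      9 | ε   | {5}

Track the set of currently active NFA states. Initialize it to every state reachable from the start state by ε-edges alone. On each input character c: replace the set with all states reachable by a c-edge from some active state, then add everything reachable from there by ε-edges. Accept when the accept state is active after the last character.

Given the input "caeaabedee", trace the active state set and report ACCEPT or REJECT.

S₀ = ε-closure({0}) = {0,2,4,6,8}
'c' @ 1: {1,5,7}  ✓accept
'a' @ 2: {}  — dead — no transitions
rest 'eaabedee' ignored (set empty)
after full input: {}  (accept=1 not in)

Answer: REJECT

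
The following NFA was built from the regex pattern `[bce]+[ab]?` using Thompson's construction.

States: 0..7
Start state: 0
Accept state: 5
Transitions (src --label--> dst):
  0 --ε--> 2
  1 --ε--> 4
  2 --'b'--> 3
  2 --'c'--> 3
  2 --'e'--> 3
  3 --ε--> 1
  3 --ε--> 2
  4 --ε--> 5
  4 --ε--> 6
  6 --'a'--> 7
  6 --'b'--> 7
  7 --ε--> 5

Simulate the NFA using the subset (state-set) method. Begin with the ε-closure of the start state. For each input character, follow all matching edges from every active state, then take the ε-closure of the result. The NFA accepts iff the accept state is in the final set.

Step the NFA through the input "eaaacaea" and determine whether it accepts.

Answer: REJECT

Derivation:
start: ε-closure({0}) = {0,2}
'e' @ 1: {1,2,3,4,5,6}  [accepting]
'a' @ 2: {5,7}  [accepting]
'a' @ 3: {}  — dead — no transitions
rest 'acaea' ignored (set empty)
final: {}; accept 5 not in set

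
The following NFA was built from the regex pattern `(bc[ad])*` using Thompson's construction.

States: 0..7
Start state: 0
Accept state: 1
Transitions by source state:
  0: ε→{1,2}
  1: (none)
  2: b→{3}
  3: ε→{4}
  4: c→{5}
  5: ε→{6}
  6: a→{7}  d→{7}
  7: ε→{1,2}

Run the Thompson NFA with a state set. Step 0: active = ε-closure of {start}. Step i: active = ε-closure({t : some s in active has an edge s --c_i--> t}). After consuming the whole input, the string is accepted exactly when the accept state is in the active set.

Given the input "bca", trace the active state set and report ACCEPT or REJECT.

start: ε-closure({0}) = {0,1,2}
'b' @ 1: {3,4}
'c' @ 2: {5,6}
'a' @ 3: {1,2,7}  [accepting]
final: {1,2,7}; accept 1 in set

Answer: ACCEPT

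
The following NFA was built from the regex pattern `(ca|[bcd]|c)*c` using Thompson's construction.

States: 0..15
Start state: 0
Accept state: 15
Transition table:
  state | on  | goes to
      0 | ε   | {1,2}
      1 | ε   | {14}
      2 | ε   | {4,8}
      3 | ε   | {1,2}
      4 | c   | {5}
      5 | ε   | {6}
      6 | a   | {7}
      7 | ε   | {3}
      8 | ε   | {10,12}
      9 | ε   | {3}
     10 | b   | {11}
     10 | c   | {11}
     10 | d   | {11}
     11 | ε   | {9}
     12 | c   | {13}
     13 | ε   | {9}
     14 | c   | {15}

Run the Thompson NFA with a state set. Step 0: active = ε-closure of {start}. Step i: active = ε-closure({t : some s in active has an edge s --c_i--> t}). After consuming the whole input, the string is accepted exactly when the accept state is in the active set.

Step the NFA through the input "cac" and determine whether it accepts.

start: ε-closure({0}) = {0,1,2,4,8,10,12,14}
'c' @ 1: {1,2,3,4,5,6,8,9,10,11,12,13,14,15}  [accepting]
'a' @ 2: {1,2,3,4,7,8,10,12,14}
'c' @ 3: {1,2,3,4,5,6,8,9,10,11,12,13,14,15}  [accepting]
final: {1,2,3,4,5,6,8,9,10,11,12,13,14,15}; accept 15 in set

Answer: ACCEPT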